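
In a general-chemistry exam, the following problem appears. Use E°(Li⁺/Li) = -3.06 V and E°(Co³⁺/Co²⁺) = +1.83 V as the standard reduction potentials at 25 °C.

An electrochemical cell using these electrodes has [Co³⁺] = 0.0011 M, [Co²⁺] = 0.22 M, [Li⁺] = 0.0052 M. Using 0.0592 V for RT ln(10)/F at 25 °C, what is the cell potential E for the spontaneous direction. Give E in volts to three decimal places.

+4.889 V

Co³⁺/Co²⁺ is the cathode (higher E°), Li⁺/Li the anode: E°cell = +1.83 − (-3.06) = +4.89 V, n = 1.
Overall: Co³⁺(aq) + Li(s) → Co²⁺(aq) + Li⁺(aq)
Q = [Co²⁺]·[Li⁺] / ([Co³⁺]); log Q = 0.017.
E = E° − (0.0592/n) log Q = +4.89 − (0.0592/1)(0.017) = +4.889 V.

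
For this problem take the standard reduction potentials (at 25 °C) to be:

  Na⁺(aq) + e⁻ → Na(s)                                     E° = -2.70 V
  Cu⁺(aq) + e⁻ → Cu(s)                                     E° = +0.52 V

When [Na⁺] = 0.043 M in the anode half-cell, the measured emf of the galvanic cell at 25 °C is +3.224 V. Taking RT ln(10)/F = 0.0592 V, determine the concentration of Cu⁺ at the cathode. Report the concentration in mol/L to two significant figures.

0.050 M

Cu⁺/Cu is the cathode, Na⁺/Na the anode: E°cell = +3.22 V, n = 1.
Overall reaction: Cu⁺(aq) + Na(s) → Cu(s) + Na⁺(aq); Q = [Na⁺]^1/[Cu⁺]^1.
From E = E° − (0.0592/n) log Q: log Q = (E° − E)·n/0.0592 = (+3.22 − (+3.224))·1/0.0592 = -0.0676.
So 1·log[Cu⁺] = 1·log(0.043) − log Q = -1.3665 − (-0.0676) = -1.2989; [Cu⁺] = 10^(-1.2989) ≈ 0.050 M.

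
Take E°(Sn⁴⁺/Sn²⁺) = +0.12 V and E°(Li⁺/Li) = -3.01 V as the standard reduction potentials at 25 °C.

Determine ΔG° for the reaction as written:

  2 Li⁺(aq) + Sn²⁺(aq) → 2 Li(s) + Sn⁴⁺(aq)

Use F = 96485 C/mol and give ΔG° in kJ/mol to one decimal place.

As written, Li⁺/Li is reduced (cathode) and Sn⁴⁺/Sn²⁺ is oxidised (anode), so E°cell = (-3.01) − (+0.12) = -3.13 V.
Balancing electrons gives n = 2.
ΔG° = −nFE° = −(2)(96485)(-3.13) = 603,996 J = +604.0 kJ/mol.

+604.0 kJ/mol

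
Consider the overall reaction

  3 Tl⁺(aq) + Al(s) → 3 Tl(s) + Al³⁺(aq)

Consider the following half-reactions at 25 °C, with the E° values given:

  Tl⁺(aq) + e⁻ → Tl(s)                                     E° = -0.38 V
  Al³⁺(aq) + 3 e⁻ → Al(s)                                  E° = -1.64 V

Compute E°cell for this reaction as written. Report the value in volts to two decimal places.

+1.26 V

The Tl⁺/Tl couple has the higher reduction potential, so it is the cathode; Al³⁺/Al is oxidised at the anode.
E°cell = E°(cathode) − E°(anode) = (-0.38) − (-1.64) = +1.26 V.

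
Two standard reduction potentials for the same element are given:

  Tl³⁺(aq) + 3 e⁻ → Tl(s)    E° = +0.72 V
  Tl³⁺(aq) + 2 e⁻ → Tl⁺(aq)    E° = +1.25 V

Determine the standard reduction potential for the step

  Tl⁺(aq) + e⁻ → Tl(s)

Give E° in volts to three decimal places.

-0.340 V

Sequential free energies add, so n₃E°₃ = n₁E°₁ + n₂E°₂.
With n₃ = 3, and the known step contributing 2×(+1.25) V, the unknown satisfies 1·E° = 3×(+0.72) − 2×(+1.25) = -0.340.
E° = -0.340 / 1 = -0.340 V.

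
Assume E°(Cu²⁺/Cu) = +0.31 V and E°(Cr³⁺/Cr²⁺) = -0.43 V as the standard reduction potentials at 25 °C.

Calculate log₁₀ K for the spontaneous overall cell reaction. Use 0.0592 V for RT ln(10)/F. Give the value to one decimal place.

25.0

Cathode: Cu²⁺/Cu; anode: Cr³⁺/Cr²⁺. E°cell = +0.74 V, n = 2.
log K = nE°cell / 0.0592 = (2)(+0.74) / 0.0592 = 25.0.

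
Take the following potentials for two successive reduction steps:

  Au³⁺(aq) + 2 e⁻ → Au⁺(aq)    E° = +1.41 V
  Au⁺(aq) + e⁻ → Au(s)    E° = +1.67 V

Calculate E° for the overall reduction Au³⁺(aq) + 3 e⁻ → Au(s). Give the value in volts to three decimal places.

Standard free energies of sequential steps add: ΔG°₃ = ΔG°₁ + ΔG°₂, so n₃E°₃ = n₁E°₁ + n₂E°₂.
E°₃ = (2×+1.41 + 1×+1.67) / 3 = (+4.490) / 3 = +1.497 V.
E° values themselves are not directly additive — weighting by electron count is essential.

+1.497 V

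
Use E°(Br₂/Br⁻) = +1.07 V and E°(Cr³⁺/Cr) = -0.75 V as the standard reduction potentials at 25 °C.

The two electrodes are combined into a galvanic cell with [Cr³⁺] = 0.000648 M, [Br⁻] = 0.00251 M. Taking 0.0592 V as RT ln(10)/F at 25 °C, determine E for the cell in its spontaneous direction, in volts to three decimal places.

+2.037 V

Br₂/Br⁻ is the cathode (higher E°), Cr³⁺/Cr the anode: E°cell = +1.07 − (-0.75) = +1.82 V, n = 6.
Overall: 3 Br₂(l) + 2 Cr(s) → 6 Br⁻(aq) + 2 Cr³⁺(aq)
Q = [Br⁻]^6·[Cr³⁺]^2; log Q = -21.979.
E = E° − (0.0592/n) log Q = +1.82 − (0.0592/6)(-21.979) = +2.037 V.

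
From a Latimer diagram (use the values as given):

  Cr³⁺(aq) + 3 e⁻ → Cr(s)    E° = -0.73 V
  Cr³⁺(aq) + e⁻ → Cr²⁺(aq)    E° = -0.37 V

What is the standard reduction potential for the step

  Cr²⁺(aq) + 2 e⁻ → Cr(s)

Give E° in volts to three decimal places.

Sequential free energies add, so n₃E°₃ = n₁E°₁ + n₂E°₂.
With n₃ = 3, and the known step contributing 1×(-0.37) V, the unknown satisfies 2·E° = 3×(-0.73) − 1×(-0.37) = -1.820.
E° = -1.820 / 2 = -0.910 V.

-0.910 V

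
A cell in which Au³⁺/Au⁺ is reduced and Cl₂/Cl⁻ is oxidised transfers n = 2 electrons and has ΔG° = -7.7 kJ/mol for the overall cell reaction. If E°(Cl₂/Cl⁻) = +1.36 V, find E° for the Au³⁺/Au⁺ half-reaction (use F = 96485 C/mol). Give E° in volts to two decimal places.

E°cell = −ΔG°/(nF) = −(-7.7×10³)/((2)(96485)) = +0.040 V.
Since Au³⁺/Au⁺ is the cathode and Cl₂/Cl⁻ the anode, E°cell = E°(Au³⁺/Au⁺) − E°(Cl₂/Cl⁻).
So E°(Au³⁺/Au⁺) = E°cell + E°(Cl₂/Cl⁻) = +0.040 + (+1.36) = +1.40 V.

+1.40 V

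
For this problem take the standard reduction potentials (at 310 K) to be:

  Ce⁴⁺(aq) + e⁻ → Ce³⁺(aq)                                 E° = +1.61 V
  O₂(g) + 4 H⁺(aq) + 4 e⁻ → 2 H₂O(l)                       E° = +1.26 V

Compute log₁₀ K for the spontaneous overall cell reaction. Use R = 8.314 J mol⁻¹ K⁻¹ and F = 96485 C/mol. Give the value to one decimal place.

Cathode: Ce⁴⁺/Ce³⁺; anode: O₂/H₂O. E°cell = (+1.61) − (+1.26) = +0.35 V, with n = 4.
ΔG° = −nFE° = −RT ln K, so ln K = nFE°/(RT) = (4)(96485)(+0.35) / ((8.314)(310)) = 52.410.
log₁₀ K = 52.410 / ln 10 = 22.8.

22.8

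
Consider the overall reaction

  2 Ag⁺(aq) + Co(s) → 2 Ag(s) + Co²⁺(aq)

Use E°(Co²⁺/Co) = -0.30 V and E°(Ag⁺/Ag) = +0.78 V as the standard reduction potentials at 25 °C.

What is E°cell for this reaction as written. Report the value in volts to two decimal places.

The Ag⁺/Ag couple has the higher reduction potential, so it is the cathode; Co²⁺/Co is oxidised at the anode.
E°cell = E°(cathode) − E°(anode) = (+0.78) − (-0.30) = +1.08 V.

+1.08 V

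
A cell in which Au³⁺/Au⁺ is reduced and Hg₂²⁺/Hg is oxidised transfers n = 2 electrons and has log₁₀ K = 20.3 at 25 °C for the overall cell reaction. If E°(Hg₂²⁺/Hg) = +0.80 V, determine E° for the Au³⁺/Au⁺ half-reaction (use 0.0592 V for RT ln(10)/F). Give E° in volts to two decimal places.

+1.40 V

E°cell = (0.0592/n)·log K = (0.0592/2)(20.3) = +0.601 V.
Since Au³⁺/Au⁺ is the cathode and Hg₂²⁺/Hg the anode, E°cell = E°(Au³⁺/Au⁺) − E°(Hg₂²⁺/Hg).
So E°(Au³⁺/Au⁺) = E°cell + E°(Hg₂²⁺/Hg) = +0.601 + (+0.80) = +1.40 V.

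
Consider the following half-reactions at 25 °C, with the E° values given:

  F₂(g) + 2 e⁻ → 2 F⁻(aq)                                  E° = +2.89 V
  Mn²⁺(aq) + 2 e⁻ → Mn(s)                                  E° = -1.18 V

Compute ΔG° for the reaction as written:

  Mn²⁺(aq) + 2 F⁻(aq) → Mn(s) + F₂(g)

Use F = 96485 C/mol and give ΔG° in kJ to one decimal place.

As written, Mn²⁺/Mn is reduced (cathode) and F₂/F⁻ is oxidised (anode), so E°cell = (-1.18) − (+2.89) = -4.07 V.
Balancing electrons gives n = 2.
ΔG° = −nFE° = −(2)(96485)(-4.07) = 785,388 J = +785.4 kJ.

+785.4 kJ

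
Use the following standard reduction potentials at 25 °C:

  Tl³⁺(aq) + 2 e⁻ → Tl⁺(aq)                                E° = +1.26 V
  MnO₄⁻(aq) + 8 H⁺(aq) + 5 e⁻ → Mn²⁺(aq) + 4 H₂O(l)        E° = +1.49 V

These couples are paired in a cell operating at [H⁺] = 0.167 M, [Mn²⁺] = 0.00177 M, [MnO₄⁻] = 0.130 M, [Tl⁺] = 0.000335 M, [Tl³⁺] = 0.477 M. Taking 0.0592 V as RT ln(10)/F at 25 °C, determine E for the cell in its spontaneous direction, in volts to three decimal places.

+0.085 V

MnO₄⁻/Mn²⁺ is the cathode (higher E°), Tl³⁺/Tl⁺ the anode: E°cell = +1.49 − (+1.26) = +0.23 V, n = 10.
Overall: 2 MnO₄⁻(aq) + 16 H⁺(aq) + 5 Tl⁺(aq) → 2 Mn²⁺(aq) + 8 H₂O(l) + 5 Tl³⁺(aq)
Q = [Mn²⁺]^2·[Tl³⁺]^5 / ([MnO₄⁻]^2·[H⁺]^16·[Tl⁺]^5); log Q = 24.472.
E = E° − (0.0592/n) log Q = +0.23 − (0.0592/10)(24.472) = +0.085 V.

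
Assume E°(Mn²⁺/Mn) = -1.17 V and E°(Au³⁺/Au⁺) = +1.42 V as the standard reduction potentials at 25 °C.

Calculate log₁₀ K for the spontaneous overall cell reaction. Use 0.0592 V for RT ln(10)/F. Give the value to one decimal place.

87.5

Cathode: Au³⁺/Au⁺; anode: Mn²⁺/Mn. E°cell = +2.59 V, n = 2.
log K = nE°cell / 0.0592 = (2)(+2.59) / 0.0592 = 87.5.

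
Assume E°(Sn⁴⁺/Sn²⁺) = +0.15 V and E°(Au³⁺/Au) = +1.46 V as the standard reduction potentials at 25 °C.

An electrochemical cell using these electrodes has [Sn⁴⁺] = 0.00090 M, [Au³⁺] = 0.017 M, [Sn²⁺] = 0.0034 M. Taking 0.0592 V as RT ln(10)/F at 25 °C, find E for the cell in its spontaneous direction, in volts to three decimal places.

+1.292 V

Au³⁺/Au is the cathode (higher E°), Sn⁴⁺/Sn²⁺ the anode: E°cell = +1.46 − (+0.15) = +1.31 V, n = 6.
Overall: 2 Au³⁺(aq) + 3 Sn²⁺(aq) → 2 Au(s) + 3 Sn⁴⁺(aq)
Q = [Sn⁴⁺]^3 / ([Au³⁺]^2·[Sn²⁺]^3); log Q = 1.807.
E = E° − (0.0592/n) log Q = +1.31 − (0.0592/6)(1.807) = +1.292 V.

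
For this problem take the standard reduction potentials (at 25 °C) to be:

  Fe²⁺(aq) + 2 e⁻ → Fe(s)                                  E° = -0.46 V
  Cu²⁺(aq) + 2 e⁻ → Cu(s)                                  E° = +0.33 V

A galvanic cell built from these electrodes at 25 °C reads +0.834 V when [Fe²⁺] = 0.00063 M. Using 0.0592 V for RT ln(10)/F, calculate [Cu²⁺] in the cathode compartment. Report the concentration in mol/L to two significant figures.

0.019 M

Cu²⁺/Cu is the cathode, Fe²⁺/Fe the anode: E°cell = +0.79 V, n = 2.
Overall reaction: Cu²⁺(aq) + Fe(s) → Cu(s) + Fe²⁺(aq); Q = [Fe²⁺]^1/[Cu²⁺]^1.
From E = E° − (0.0592/n) log Q: log Q = (E° − E)·n/0.0592 = (+0.79 − (+0.834))·2/0.0592 = -1.4865.
So 1·log[Cu²⁺] = 1·log(0.00063) − log Q = -3.2007 − (-1.4865) = -1.7142; [Cu²⁺] = 10^(-1.7142) ≈ 0.019 M.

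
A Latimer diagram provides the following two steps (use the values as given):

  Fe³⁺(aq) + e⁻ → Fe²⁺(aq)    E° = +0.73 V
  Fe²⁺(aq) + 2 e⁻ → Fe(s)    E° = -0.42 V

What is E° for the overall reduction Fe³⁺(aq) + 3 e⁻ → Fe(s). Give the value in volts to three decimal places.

Standard free energies of sequential steps add: ΔG°₃ = ΔG°₁ + ΔG°₂, so n₃E°₃ = n₁E°₁ + n₂E°₂.
E°₃ = (1×+0.73 + 2×-0.42) / 3 = (-0.110) / 3 = -0.037 V.

-0.037 V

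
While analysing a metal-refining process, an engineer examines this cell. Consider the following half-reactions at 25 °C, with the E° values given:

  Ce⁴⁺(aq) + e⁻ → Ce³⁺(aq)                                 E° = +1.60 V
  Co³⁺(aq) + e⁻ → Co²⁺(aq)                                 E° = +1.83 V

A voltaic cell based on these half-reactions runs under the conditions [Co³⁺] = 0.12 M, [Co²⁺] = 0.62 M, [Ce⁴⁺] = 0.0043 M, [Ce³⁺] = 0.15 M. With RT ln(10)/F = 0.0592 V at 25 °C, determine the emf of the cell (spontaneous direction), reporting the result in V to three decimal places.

+0.279 V

Co³⁺/Co²⁺ is the cathode (higher E°), Ce⁴⁺/Ce³⁺ the anode: E°cell = +1.83 − (+1.60) = +0.23 V, n = 1.
Overall: Co³⁺(aq) + Ce³⁺(aq) → Co²⁺(aq) + Ce⁴⁺(aq)
Q = [Co²⁺]·[Ce⁴⁺] / ([Co³⁺]·[Ce³⁺]); log Q = -0.829.
E = E° − (0.0592/n) log Q = +0.23 − (0.0592/1)(-0.829) = +0.279 V.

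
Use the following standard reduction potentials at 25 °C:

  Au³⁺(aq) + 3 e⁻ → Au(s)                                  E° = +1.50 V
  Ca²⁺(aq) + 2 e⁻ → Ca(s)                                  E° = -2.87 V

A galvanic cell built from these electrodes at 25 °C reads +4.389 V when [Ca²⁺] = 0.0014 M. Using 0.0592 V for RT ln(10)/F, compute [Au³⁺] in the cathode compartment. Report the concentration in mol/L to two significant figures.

Au³⁺/Au is the cathode, Ca²⁺/Ca the anode: E°cell = +4.37 V, n = 6.
Overall reaction: 2 Au³⁺(aq) + 3 Ca(s) → 2 Au(s) + 3 Ca²⁺(aq); Q = [Ca²⁺]^3/[Au³⁺]^2.
From E = E° − (0.0592/n) log Q: log Q = (E° − E)·n/0.0592 = (+4.37 − (+4.389))·6/0.0592 = -1.9257.
So 2·log[Au³⁺] = 3·log(0.0014) − log Q = -8.5616 − (-1.9257) = -6.6359; log[Au³⁺] = -6.6359 / 2 = -3.3180; [Au³⁺] = 10^(-3.3180) ≈ 0.00048 M.

0.00048 M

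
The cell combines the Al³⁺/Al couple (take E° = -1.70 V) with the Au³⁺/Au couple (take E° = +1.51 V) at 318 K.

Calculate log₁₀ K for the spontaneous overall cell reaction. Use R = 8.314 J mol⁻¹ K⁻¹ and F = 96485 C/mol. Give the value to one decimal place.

Cathode: Au³⁺/Au; anode: Al³⁺/Al. E°cell = (+1.51) − (-1.70) = +3.21 V, with n = 3.
ΔG° = −nFE° = −RT ln K, so ln K = nFE°/(RT) = (3)(96485)(+3.21) / ((8.314)(318)) = 351.438.
log₁₀ K = 351.438 / ln 10 = 152.6.

152.6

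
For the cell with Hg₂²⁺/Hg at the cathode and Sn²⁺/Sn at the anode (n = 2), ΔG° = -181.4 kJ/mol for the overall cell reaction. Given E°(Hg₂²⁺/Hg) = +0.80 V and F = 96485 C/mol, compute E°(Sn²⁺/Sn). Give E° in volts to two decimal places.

-0.14 V

E°cell = −ΔG°/(nF) = −(-181.4×10³)/((2)(96485)) = +0.940 V.
Since Hg₂²⁺/Hg is the cathode and Sn²⁺/Sn the anode, E°cell = E°(Hg₂²⁺/Hg) − E°(Sn²⁺/Sn).
So E°(Sn²⁺/Sn) = E°(Hg₂²⁺/Hg) − E°cell = (+0.80) − (+0.940) = -0.14 V.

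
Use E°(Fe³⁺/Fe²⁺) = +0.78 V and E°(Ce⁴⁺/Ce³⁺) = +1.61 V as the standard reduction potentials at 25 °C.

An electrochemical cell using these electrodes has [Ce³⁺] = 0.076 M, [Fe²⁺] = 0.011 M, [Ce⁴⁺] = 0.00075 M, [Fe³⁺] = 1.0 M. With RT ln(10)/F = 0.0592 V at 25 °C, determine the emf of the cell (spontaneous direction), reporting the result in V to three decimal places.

Ce⁴⁺/Ce³⁺ is the cathode (higher E°), Fe³⁺/Fe²⁺ the anode: E°cell = +1.61 − (+0.78) = +0.83 V, n = 1.
Overall: Ce⁴⁺(aq) + Fe²⁺(aq) → Ce³⁺(aq) + Fe³⁺(aq)
Q = [Ce³⁺]·[Fe³⁺] / ([Ce⁴⁺]·[Fe²⁺]); log Q = 3.964.
E = E° − (0.0592/n) log Q = +0.83 − (0.0592/1)(3.964) = +0.595 V.

+0.595 V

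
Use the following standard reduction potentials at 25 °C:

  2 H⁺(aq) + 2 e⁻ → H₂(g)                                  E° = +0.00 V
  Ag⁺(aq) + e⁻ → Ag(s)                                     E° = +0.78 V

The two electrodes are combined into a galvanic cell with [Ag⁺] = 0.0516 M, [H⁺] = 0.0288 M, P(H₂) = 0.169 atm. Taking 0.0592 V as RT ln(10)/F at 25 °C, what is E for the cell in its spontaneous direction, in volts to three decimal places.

Ag⁺/Ag is the cathode (higher E°), H⁺/H₂ the anode: E°cell = +0.78 − (+0.00) = +0.78 V, n = 2.
Overall: 2 Ag⁺(aq) + H₂(g) → 2 Ag(s) + 2 H⁺(aq)
Q = [H⁺]^2 / ([Ag⁺]^2·P(H₂)); log Q = 0.266.
E = E° − (0.0592/n) log Q = +0.78 − (0.0592/2)(0.266) = +0.772 V.

+0.772 V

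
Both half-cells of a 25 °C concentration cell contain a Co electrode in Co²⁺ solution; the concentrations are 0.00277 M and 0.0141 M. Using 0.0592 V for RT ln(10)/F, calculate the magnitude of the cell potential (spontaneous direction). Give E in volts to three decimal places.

+0.021 V

For a concentration cell E°cell = 0. The 0.0141 M side is the cathode (reduction is favoured where [Co²⁺] is higher).
With n = 2, E = −(0.0592/2) log([Co²⁺]ₐₙ/[Co²⁺]꜀ₐₜ) = −(0.0592/2) log(0.00277/0.0141) = −(0.0592/2)(-0.707) = +0.021 V.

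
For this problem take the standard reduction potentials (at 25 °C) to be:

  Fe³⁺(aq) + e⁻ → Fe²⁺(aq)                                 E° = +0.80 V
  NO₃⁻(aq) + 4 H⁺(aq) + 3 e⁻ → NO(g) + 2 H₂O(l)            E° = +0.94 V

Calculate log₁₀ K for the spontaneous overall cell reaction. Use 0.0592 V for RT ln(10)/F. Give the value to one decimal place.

7.1

Cathode: NO₃⁻/NO; anode: Fe³⁺/Fe²⁺. E°cell = +0.14 V, n = 3.
log K = nE°cell / 0.0592 = (3)(+0.14) / 0.0592 = 7.1.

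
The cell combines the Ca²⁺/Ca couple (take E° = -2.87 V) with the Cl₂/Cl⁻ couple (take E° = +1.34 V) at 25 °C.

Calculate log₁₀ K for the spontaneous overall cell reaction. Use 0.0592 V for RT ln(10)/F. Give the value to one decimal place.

Cathode: Cl₂/Cl⁻; anode: Ca²⁺/Ca. E°cell = +4.21 V, n = 2.
log K = nE°cell / 0.0592 = (2)(+4.21) / 0.0592 = 142.2.

142.2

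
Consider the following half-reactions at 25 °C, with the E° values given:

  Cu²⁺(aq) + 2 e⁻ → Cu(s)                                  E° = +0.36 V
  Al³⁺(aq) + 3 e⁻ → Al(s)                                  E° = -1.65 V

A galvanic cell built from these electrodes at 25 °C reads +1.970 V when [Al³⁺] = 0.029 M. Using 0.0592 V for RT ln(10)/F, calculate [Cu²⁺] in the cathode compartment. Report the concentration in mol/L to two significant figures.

0.0042 M

Cu²⁺/Cu is the cathode, Al³⁺/Al the anode: E°cell = +2.01 V, n = 6.
Overall reaction: 3 Cu²⁺(aq) + 2 Al(s) → 3 Cu(s) + 2 Al³⁺(aq); Q = [Al³⁺]^2/[Cu²⁺]^3.
From E = E° − (0.0592/n) log Q: log Q = (E° − E)·n/0.0592 = (+2.01 − (+1.970))·6/0.0592 = 4.0541.
So 3·log[Cu²⁺] = 2·log(0.029) − log Q = -3.0752 − (4.0541) = -7.1293; log[Cu²⁺] = -7.1293 / 3 = -2.3764; [Cu²⁺] = 10^(-2.3764) ≈ 0.0042 M.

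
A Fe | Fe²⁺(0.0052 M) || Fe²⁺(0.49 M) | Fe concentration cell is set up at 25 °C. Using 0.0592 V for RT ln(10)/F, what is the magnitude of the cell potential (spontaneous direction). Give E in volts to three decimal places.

+0.058 V

For a concentration cell E°cell = 0. The 0.49 M side is the cathode (reduction is favoured where [Fe²⁺] is higher).
With n = 2, E = −(0.0592/2) log([Fe²⁺]ₐₙ/[Fe²⁺]꜀ₐₜ) = −(0.0592/2) log(0.0052/0.49) = −(0.0592/2)(-1.974) = +0.058 V.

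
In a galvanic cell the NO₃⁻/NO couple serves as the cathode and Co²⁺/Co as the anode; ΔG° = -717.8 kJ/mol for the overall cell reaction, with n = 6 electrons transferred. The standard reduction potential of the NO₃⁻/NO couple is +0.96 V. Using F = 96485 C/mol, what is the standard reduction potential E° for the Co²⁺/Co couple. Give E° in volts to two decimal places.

E°cell = −ΔG°/(nF) = −(-717.8×10³)/((6)(96485)) = +1.240 V.
Since NO₃⁻/NO is the cathode and Co²⁺/Co the anode, E°cell = E°(NO₃⁻/NO) − E°(Co²⁺/Co).
So E°(Co²⁺/Co) = E°(NO₃⁻/NO) − E°cell = (+0.96) − (+1.240) = -0.28 V.

-0.28 V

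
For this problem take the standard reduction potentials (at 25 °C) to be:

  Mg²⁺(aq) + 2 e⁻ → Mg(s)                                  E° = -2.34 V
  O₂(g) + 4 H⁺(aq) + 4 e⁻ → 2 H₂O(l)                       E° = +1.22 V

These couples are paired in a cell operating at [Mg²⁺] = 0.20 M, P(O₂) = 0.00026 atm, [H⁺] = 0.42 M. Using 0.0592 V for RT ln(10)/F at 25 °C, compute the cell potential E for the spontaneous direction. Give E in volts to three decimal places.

+3.505 V

O₂/H₂O is the cathode (higher E°), Mg²⁺/Mg the anode: E°cell = +1.22 − (-2.34) = +3.56 V, n = 4.
Overall: O₂(g) + 4 H⁺(aq) + 2 Mg(s) → 2 H₂O(l) + 2 Mg²⁺(aq)
Q = [Mg²⁺]^2 / (P(O₂)·[H⁺]^4); log Q = 3.694.
E = E° − (0.0592/n) log Q = +3.56 − (0.0592/4)(3.694) = +3.505 V.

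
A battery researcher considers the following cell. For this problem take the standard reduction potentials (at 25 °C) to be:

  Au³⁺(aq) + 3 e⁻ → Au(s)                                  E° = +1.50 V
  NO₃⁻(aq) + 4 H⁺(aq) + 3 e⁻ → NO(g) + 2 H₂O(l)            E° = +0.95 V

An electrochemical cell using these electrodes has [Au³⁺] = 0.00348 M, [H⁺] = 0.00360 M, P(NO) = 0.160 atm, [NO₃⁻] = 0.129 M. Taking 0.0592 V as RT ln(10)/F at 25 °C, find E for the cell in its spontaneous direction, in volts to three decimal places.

Au³⁺/Au is the cathode (higher E°), NO₃⁻/NO the anode: E°cell = +1.50 − (+0.95) = +0.55 V, n = 3.
Overall: Au³⁺(aq) + NO(g) + 2 H₂O(l) → Au(s) + NO₃⁻(aq) + 4 H⁺(aq)
Q = [NO₃⁻]·[H⁺]^4 / ([Au³⁺]·P(NO)); log Q = -7.410.
E = E° − (0.0592/n) log Q = +0.55 − (0.0592/3)(-7.410) = +0.696 V.

+0.696 V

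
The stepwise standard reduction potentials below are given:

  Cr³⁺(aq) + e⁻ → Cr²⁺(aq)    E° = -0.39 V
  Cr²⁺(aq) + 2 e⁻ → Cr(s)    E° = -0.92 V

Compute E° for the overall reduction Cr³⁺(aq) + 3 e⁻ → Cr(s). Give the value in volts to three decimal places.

Adding the free-energy changes (−nFE°) of the two steps gives −n₃FE°₃ = −n₁FE°₁ − n₂FE°₂.
E°₃ = (1×-0.39 + 2×-0.92) / 3 = (-2.230) / 3 = -0.743 V.
Simply averaging or adding the two E° values would be wrong; the electron-weighted sum is required.

-0.743 V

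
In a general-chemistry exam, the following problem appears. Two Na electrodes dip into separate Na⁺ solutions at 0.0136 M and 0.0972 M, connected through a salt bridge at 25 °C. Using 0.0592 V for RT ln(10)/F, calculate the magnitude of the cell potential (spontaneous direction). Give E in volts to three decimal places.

+0.051 V

For a concentration cell E°cell = 0. The 0.0972 M side is the cathode (reduction is favoured where [Na⁺] is higher).
With n = 1, E = −(0.0592/1) log([Na⁺]ₐₙ/[Na⁺]꜀ₐₜ) = −(0.0592/1) log(0.0136/0.0972) = −(0.0592/1)(-0.854) = +0.051 V.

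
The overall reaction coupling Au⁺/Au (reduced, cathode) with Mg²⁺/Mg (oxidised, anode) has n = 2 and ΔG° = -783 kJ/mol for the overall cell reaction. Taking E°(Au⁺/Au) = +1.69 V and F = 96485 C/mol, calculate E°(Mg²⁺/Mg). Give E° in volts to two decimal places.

E°cell = −ΔG°/(nF) = −(-783×10³)/((2)(96485)) = +4.058 V.
Since Au⁺/Au is the cathode and Mg²⁺/Mg the anode, E°cell = E°(Au⁺/Au) − E°(Mg²⁺/Mg).
So E°(Mg²⁺/Mg) = E°(Au⁺/Au) − E°cell = (+1.69) − (+4.058) = -2.37 V.

-2.37 V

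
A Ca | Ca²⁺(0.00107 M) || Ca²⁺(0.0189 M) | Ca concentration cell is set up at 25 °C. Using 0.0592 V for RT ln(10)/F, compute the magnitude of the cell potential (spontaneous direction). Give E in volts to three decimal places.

+0.037 V

For a concentration cell E°cell = 0. The 0.0189 M side is the cathode (reduction is favoured where [Ca²⁺] is higher).
With n = 2, E = −(0.0592/2) log([Ca²⁺]ₐₙ/[Ca²⁺]꜀ₐₜ) = −(0.0592/2) log(0.00107/0.0189) = −(0.0592/2)(-1.247) = +0.037 V.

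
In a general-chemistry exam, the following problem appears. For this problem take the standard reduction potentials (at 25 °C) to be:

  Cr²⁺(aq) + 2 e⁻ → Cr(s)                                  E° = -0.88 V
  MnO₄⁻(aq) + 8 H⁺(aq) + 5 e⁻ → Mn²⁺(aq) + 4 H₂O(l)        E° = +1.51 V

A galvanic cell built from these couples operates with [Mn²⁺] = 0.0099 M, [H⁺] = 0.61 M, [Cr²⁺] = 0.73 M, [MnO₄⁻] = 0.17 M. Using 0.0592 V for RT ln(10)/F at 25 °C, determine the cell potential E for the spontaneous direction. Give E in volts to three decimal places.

+2.388 V

MnO₄⁻/Mn²⁺ is the cathode (higher E°), Cr²⁺/Cr the anode: E°cell = +1.51 − (-0.88) = +2.39 V, n = 10.
Overall: 2 MnO₄⁻(aq) + 16 H⁺(aq) + 5 Cr(s) → 2 Mn²⁺(aq) + 8 H₂O(l) + 5 Cr²⁺(aq)
Q = [Mn²⁺]^2·[Cr²⁺]^5 / ([MnO₄⁻]^2·[H⁺]^16); log Q = 0.282.
E = E° − (0.0592/n) log Q = +2.39 − (0.0592/10)(0.282) = +2.388 V.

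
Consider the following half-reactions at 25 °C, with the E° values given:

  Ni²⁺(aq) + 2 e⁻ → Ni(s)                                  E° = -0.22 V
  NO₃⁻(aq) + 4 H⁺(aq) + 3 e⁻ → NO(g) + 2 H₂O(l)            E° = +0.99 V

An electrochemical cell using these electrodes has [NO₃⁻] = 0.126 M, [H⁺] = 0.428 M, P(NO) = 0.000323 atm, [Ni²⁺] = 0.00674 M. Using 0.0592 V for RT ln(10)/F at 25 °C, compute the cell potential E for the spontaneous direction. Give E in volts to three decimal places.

NO₃⁻/NO is the cathode (higher E°), Ni²⁺/Ni the anode: E°cell = +0.99 − (-0.22) = +1.21 V, n = 6.
Overall: 2 NO₃⁻(aq) + 8 H⁺(aq) + 3 Ni(s) → 2 NO(g) + 4 H₂O(l) + 3 Ni²⁺(aq)
Q = P(NO)^2·[Ni²⁺]^3 / ([NO₃⁻]^2·[H⁺]^8); log Q = -8.748.
E = E° − (0.0592/n) log Q = +1.21 − (0.0592/6)(-8.748) = +1.296 V.

+1.296 V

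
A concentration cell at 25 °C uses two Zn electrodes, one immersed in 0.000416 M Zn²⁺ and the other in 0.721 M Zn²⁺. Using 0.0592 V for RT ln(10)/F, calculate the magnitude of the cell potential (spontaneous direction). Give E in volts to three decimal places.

For a concentration cell E°cell = 0. The 0.721 M side is the cathode (reduction is favoured where [Zn²⁺] is higher).
With n = 2, E = −(0.0592/2) log([Zn²⁺]ₐₙ/[Zn²⁺]꜀ₐₜ) = −(0.0592/2) log(0.000416/0.721) = −(0.0592/2)(-3.239) = +0.096 V.

+0.096 V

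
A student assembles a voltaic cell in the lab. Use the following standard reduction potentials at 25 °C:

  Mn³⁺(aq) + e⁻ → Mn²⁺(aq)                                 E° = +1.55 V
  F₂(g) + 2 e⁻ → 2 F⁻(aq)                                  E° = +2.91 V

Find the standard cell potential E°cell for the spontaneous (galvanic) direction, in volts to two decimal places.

The F₂/F⁻ couple has the higher reduction potential, so it is the cathode; Mn³⁺/Mn²⁺ is oxidised at the anode.
E°cell = E°(cathode) − E°(anode) = (+2.91) − (+1.55) = +1.36 V.

+1.36 V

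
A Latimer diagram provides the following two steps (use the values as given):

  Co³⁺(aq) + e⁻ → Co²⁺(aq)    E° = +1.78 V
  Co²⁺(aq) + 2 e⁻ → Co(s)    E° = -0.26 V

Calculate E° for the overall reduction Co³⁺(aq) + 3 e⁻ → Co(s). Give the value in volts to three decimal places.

+0.420 V

Standard free energies of sequential steps add: ΔG°₃ = ΔG°₁ + ΔG°₂, so n₃E°₃ = n₁E°₁ + n₂E°₂.
E°₃ = (1×+1.78 + 2×-0.26) / 3 = (+1.260) / 3 = +0.420 V.
Simply averaging or adding the two E° values would be wrong; the electron-weighted sum is required.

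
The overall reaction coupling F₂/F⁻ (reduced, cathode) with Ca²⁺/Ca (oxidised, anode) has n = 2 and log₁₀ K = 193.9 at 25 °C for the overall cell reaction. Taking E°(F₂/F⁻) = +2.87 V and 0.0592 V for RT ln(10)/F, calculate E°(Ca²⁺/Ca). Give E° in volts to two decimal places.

-2.87 V

E°cell = (0.0592/n)·log K = (0.0592/2)(193.9) = +5.739 V.
Since F₂/F⁻ is the cathode and Ca²⁺/Ca the anode, E°cell = E°(F₂/F⁻) − E°(Ca²⁺/Ca).
So E°(Ca²⁺/Ca) = E°(F₂/F⁻) − E°cell = (+2.87) − (+5.739) = -2.87 V.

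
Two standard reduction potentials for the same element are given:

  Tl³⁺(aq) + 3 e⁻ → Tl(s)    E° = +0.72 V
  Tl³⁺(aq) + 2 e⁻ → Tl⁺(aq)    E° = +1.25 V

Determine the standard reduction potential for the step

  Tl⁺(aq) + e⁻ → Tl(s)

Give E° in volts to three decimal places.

Sequential free energies add, so n₃E°₃ = n₁E°₁ + n₂E°₂.
With n₃ = 3, and the known step contributing 2×(+1.25) V, the unknown satisfies 1·E° = 3×(+0.72) − 2×(+1.25) = -0.340.
E° = -0.340 / 1 = -0.340 V.

-0.340 V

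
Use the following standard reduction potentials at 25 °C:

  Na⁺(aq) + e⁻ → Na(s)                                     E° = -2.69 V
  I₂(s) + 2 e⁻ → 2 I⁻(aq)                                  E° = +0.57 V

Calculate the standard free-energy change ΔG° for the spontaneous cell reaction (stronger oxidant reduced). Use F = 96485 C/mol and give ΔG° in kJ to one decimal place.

I₂/I⁻ (E° = +0.57 V) is the cathode; Na⁺/Na (E° = -2.69 V) is the anode, so E°cell = +3.26 V.
Balancing electrons gives n = 2 (lcm of 2 and 1).
ΔG° = −nFE° = −(2)(96485)(+3.26) = -629,082 J = -629.1 kJ.

-629.1 kJ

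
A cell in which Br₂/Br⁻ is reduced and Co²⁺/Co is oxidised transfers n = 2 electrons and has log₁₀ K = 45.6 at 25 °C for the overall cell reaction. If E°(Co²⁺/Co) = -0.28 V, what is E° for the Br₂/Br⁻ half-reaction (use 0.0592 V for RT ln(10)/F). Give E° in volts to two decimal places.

+1.07 V

E°cell = (0.0592/n)·log K = (0.0592/2)(45.6) = +1.350 V.
Since Br₂/Br⁻ is the cathode and Co²⁺/Co the anode, E°cell = E°(Br₂/Br⁻) − E°(Co²⁺/Co).
So E°(Br₂/Br⁻) = E°cell + E°(Co²⁺/Co) = +1.350 + (-0.28) = +1.07 V.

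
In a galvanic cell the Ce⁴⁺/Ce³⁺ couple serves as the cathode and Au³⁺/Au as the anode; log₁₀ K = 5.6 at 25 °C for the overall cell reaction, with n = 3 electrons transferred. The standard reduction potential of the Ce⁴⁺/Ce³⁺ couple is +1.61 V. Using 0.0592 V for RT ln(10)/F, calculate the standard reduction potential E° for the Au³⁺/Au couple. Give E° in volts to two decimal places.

E°cell = (0.0592/n)·log K = (0.0592/3)(5.6) = +0.111 V.
Since Ce⁴⁺/Ce³⁺ is the cathode and Au³⁺/Au the anode, E°cell = E°(Ce⁴⁺/Ce³⁺) − E°(Au³⁺/Au).
So E°(Au³⁺/Au) = E°(Ce⁴⁺/Ce³⁺) − E°cell = (+1.61) − (+0.111) = +1.50 V.

+1.50 V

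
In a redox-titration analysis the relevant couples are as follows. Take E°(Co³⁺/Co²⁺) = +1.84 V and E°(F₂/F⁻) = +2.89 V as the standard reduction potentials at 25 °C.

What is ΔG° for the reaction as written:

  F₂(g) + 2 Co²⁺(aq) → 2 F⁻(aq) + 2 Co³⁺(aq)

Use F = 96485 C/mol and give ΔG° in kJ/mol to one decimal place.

-202.6 kJ/mol

As written, F₂/F⁻ is reduced (cathode) and Co³⁺/Co²⁺ is oxidised (anode), so E°cell = (+2.89) − (+1.84) = +1.05 V.
Balancing electrons gives n = 2.
ΔG° = −nFE° = −(2)(96485)(+1.05) = -202,618 J = -202.6 kJ/mol.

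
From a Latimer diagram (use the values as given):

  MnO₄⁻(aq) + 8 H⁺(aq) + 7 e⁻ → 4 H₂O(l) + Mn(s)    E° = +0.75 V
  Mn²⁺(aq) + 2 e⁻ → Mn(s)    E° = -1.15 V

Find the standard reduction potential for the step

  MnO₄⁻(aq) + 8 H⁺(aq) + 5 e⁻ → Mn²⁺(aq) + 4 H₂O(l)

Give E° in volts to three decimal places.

Sequential free energies add, so n₃E°₃ = n₁E°₁ + n₂E°₂.
With n₃ = 7, and the known step contributing 2×(-1.15) V, the unknown satisfies 5·E° = 7×(+0.75) − 2×(-1.15) = +7.550.
E° = +7.550 / 5 = +1.510 V.

+1.510 V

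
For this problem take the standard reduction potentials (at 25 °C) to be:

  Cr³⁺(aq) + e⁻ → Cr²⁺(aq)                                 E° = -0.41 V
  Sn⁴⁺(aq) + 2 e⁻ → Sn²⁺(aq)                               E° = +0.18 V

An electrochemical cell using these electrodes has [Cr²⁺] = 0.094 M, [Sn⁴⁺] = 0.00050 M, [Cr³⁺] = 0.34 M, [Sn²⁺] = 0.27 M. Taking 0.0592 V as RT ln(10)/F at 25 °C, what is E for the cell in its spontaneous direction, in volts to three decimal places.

+0.476 V

Sn⁴⁺/Sn²⁺ is the cathode (higher E°), Cr³⁺/Cr²⁺ the anode: E°cell = +0.18 − (-0.41) = +0.59 V, n = 2.
Overall: Sn⁴⁺(aq) + 2 Cr²⁺(aq) → Sn²⁺(aq) + 2 Cr³⁺(aq)
Q = [Sn²⁺]·[Cr³⁺]^2 / ([Sn⁴⁺]·[Cr²⁺]^2); log Q = 3.849.
E = E° − (0.0592/n) log Q = +0.59 − (0.0592/2)(3.849) = +0.476 V.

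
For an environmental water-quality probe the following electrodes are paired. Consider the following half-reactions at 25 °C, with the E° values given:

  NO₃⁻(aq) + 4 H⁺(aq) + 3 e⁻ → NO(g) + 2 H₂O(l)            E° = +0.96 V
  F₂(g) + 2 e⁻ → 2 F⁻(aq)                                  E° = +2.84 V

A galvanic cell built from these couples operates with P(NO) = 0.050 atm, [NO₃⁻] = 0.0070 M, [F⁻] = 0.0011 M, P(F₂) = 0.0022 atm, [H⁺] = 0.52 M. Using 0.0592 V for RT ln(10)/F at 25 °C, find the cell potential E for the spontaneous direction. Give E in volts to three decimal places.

F₂/F⁻ is the cathode (higher E°), NO₃⁻/NO the anode: E°cell = +2.84 − (+0.96) = +1.88 V, n = 6.
Overall: 3 F₂(g) + 2 NO(g) + 4 H₂O(l) → 6 F⁻(aq) + 2 NO₃⁻(aq) + 8 H⁺(aq)
Q = [F⁻]^6·[NO₃⁻]^2·[H⁺]^8 / (P(F₂)^3·P(NO)^2); log Q = -13.759.
E = E° − (0.0592/n) log Q = +1.88 − (0.0592/6)(-13.759) = +2.016 V.

+2.016 V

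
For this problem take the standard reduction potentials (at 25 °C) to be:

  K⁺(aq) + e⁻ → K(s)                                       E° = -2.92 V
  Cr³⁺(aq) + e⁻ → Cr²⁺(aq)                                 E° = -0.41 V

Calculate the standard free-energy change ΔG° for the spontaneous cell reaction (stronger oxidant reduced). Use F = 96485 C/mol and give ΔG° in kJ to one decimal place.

Cr³⁺/Cr²⁺ (E° = -0.41 V) is the cathode; K⁺/K (E° = -2.92 V) is the anode, so E°cell = +2.51 V.
Balancing electrons gives n = 1 (lcm of 1 and 1).
ΔG° = −nFE° = −(1)(96485)(+2.51) = -242,177 J = -242.2 kJ.

-242.2 kJ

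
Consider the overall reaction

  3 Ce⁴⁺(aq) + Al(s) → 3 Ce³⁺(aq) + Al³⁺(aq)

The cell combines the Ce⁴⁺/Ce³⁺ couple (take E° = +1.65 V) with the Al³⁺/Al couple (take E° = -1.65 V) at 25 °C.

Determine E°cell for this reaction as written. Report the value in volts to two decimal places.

+3.30 V

The Ce⁴⁺/Ce³⁺ couple has the higher reduction potential, so it is the cathode; Al³⁺/Al is oxidised at the anode.
E°cell = E°(cathode) − E°(anode) = (+1.65) − (-1.65) = +3.30 V.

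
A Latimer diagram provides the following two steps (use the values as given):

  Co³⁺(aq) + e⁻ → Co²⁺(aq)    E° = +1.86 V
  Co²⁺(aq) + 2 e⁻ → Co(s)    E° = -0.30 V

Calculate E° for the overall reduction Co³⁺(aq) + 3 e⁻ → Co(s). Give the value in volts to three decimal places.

+0.420 V

Adding the free-energy changes (−nFE°) of the two steps gives −n₃FE°₃ = −n₁FE°₁ − n₂FE°₂.
E°₃ = (1×+1.86 + 2×-0.30) / 3 = (+1.260) / 3 = +0.420 V.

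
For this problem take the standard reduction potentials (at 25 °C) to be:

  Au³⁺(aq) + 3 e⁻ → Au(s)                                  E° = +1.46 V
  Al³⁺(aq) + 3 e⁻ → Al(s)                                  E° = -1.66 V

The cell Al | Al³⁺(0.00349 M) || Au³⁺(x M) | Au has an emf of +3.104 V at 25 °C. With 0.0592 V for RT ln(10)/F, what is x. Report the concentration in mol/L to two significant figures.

0.00054 M

Au³⁺/Au is the cathode, Al³⁺/Al the anode: E°cell = +3.12 V, n = 3.
Overall reaction: Au³⁺(aq) + Al(s) → Au(s) + Al³⁺(aq); Q = [Al³⁺]^1/[Au³⁺]^1.
From E = E° − (0.0592/n) log Q: log Q = (E° − E)·n/0.0592 = (+3.12 − (+3.104))·3/0.0592 = 0.8108.
So 1·log[Au³⁺] = 1·log(0.00349) − log Q = -2.4572 − (0.8108) = -3.2680; [Au³⁺] = 10^(-3.2680) ≈ 0.00054 M.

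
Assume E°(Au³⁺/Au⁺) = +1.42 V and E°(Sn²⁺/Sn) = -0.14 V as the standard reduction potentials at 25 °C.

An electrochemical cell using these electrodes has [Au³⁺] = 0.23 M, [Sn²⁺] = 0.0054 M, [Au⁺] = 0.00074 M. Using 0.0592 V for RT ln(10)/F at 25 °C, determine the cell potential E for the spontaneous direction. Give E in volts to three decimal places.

Au³⁺/Au⁺ is the cathode (higher E°), Sn²⁺/Sn the anode: E°cell = +1.42 − (-0.14) = +1.56 V, n = 2.
Overall: Au³⁺(aq) + Sn(s) → Au⁺(aq) + Sn²⁺(aq)
Q = [Au⁺]·[Sn²⁺] / ([Au³⁺]); log Q = -4.760.
E = E° − (0.0592/n) log Q = +1.56 − (0.0592/2)(-4.760) = +1.701 V.

+1.701 V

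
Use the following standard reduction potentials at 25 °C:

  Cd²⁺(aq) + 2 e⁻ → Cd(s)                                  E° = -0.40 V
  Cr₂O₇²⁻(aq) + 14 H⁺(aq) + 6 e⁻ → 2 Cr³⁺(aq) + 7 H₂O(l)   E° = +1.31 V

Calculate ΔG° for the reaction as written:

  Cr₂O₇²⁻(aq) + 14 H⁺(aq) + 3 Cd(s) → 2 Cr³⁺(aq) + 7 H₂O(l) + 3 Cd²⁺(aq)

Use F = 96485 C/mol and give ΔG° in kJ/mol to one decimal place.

-989.9 kJ/mol

As written, Cr₂O₇²⁻/Cr³⁺ is reduced (cathode) and Cd²⁺/Cd is oxidised (anode), so E°cell = (+1.31) − (-0.40) = +1.71 V.
Balancing electrons gives n = 6.
ΔG° = −nFE° = −(6)(96485)(+1.71) = -989,936 J = -989.9 kJ/mol.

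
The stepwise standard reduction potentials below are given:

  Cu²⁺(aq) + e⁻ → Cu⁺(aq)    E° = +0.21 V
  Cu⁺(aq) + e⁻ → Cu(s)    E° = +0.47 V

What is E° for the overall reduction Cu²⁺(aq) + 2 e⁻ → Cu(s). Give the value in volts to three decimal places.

Since ΔG° = −nFE° is additive over sequential reductions, n₃E°₃ = n₁E°₁ + n₂E°₂.
E°₃ = (1×+0.21 + 1×+0.47) / 2 = (+0.680) / 2 = +0.340 V.

+0.340 V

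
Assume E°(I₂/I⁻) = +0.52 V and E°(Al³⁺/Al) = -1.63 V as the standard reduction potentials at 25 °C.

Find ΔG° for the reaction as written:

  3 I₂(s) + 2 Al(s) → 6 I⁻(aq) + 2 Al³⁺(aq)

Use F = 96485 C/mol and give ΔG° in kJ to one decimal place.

-1244.7 kJ

As written, I₂/I⁻ is reduced (cathode) and Al³⁺/Al is oxidised (anode), so E°cell = (+0.52) − (-1.63) = +2.15 V.
Balancing electrons gives n = 6.
ΔG° = −nFE° = −(6)(96485)(+2.15) = -1,244,656 J = -1244.7 kJ.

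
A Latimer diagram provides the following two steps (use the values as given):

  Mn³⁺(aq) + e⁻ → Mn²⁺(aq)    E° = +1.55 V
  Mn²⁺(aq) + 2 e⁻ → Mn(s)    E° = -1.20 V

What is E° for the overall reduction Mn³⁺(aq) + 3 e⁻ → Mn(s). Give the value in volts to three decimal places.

-0.283 V

Since ΔG° = −nFE° is additive over sequential reductions, n₃E°₃ = n₁E°₁ + n₂E°₂.
E°₃ = (1×+1.55 + 2×-1.20) / 3 = (-0.850) / 3 = -0.283 V.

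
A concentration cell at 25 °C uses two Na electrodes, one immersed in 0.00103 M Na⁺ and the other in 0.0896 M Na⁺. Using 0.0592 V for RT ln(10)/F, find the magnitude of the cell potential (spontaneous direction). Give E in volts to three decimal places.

For a concentration cell E°cell = 0. The 0.0896 M side is the cathode (reduction is favoured where [Na⁺] is higher).
With n = 1, E = −(0.0592/1) log([Na⁺]ₐₙ/[Na⁺]꜀ₐₜ) = −(0.0592/1) log(0.00103/0.0896) = −(0.0592/1)(-1.939) = +0.115 V.

+0.115 V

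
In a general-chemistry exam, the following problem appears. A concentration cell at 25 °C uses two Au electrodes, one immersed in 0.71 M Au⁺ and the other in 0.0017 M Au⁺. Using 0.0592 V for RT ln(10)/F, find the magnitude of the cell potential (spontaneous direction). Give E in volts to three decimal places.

+0.155 V

For a concentration cell E°cell = 0. The 0.71 M side is the cathode (reduction is favoured where [Au⁺] is higher).
With n = 1, E = −(0.0592/1) log([Au⁺]ₐₙ/[Au⁺]꜀ₐₜ) = −(0.0592/1) log(0.0017/0.71) = −(0.0592/1)(-2.621) = +0.155 V.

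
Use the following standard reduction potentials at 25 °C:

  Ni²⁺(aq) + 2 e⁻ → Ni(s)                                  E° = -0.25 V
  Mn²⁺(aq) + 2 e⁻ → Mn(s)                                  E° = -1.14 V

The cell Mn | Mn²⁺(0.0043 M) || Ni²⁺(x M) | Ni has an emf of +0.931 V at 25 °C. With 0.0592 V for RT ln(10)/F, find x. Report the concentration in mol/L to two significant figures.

Ni²⁺/Ni is the cathode, Mn²⁺/Mn the anode: E°cell = +0.89 V, n = 2.
Overall reaction: Ni²⁺(aq) + Mn(s) → Ni(s) + Mn²⁺(aq); Q = [Mn²⁺]^1/[Ni²⁺]^1.
From E = E° − (0.0592/n) log Q: log Q = (E° − E)·n/0.0592 = (+0.89 − (+0.931))·2/0.0592 = -1.3851.
So 1·log[Ni²⁺] = 1·log(0.0043) − log Q = -2.3665 − (-1.3851) = -0.9814; [Ni²⁺] = 10^(-0.9814) ≈ 0.10 M.

0.10 M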